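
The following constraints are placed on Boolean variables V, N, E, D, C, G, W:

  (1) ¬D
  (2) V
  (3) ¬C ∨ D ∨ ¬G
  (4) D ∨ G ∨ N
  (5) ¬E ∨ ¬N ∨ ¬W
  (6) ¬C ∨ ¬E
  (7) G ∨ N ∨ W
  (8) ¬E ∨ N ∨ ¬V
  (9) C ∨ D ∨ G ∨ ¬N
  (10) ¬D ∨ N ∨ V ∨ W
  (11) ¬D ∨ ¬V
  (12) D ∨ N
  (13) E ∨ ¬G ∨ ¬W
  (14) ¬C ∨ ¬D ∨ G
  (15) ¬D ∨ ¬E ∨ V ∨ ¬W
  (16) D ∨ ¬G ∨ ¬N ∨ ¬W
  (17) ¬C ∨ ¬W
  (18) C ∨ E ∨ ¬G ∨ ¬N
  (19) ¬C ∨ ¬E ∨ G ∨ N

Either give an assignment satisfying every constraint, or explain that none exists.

V: True, N: True, E: False, D: False, C: True, G: False, W: False

Unit clause (¬D) forces D = False.
Unit clause (V) forces V = True.
In (D ∨ N) only N is left, so N = True.
Set E = False.
Set C = True.
  then (¬C ∨ D ∨ ¬G) forces G = False.
  then (¬C ∨ ¬W) forces W = False.
All clauses satisfied.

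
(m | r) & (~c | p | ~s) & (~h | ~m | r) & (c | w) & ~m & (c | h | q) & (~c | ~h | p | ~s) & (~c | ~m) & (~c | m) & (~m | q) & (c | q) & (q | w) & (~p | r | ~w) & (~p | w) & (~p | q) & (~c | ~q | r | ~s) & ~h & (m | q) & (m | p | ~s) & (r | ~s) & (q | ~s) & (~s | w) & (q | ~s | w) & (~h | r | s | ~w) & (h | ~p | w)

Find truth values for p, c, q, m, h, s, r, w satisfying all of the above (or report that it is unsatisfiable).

Unit clause (~m) forces m = False.
In (~c | m) only ~c is left, so c = False.
In (c | q) only q is left, so q = True.
Unit clause (~h) forces h = False.
In (m | r) only r is left, so r = True.
In (c | w) only w is left, so w = True.
Set p = False.
  then (m | p | ~s) forces s = False.
All clauses satisfied.

p: False; c: False; q: True; m: False; h: False; s: False; r: True; w: True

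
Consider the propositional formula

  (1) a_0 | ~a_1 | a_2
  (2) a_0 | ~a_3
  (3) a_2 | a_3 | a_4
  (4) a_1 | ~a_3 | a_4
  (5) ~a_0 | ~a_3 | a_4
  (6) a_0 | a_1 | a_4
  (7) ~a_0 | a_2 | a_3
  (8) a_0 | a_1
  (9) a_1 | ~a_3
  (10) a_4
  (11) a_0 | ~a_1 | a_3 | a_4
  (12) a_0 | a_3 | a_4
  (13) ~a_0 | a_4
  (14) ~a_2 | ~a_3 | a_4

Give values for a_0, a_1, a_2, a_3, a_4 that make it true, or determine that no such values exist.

Unit clause (a_4) forces a_4 = True.
Set a_0 = True.
Set a_1 = True.
Set a_2 = True.
Set a_3 = True.
All clauses satisfied.

a_0 = True, a_1 = True, a_2 = True, a_3 = True, a_4 = True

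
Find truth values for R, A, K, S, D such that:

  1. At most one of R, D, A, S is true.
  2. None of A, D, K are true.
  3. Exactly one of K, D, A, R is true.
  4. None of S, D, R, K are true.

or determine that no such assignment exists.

UNSATISFIABLE

Case R = True:
  Constraint (4) is violated (R=T) — contradiction.
Case R = False:
  (2) forces A = False.
  (2) forces D = False.
  (2) forces K = False.
  Constraint (3) is violated (K=F, D=F, A=F, R=F) — contradiction.
Both cases fail — unsatisfiable.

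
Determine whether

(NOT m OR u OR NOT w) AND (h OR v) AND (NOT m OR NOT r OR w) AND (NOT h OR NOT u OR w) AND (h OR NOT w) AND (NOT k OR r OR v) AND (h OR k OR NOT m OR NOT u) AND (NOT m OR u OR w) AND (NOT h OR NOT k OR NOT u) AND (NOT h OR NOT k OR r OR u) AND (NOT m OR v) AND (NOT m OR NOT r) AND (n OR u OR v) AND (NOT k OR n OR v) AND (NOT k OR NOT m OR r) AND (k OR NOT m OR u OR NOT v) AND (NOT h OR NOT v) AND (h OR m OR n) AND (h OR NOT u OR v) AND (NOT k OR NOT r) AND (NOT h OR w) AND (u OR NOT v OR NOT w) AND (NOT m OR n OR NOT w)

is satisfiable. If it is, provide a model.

Set w = False.
  then (NOT h OR w) forces h = False.
  then (h OR v) forces v = True.
Set u = True.
Set k = False.
  then (h OR k OR NOT m OR NOT u) forces m = False.
  then (h OR m OR n) forces n = True.
Set r = True.
All clauses satisfied.

w=F, u=T, h=F, k=F, r=T, n=T, m=F, v=T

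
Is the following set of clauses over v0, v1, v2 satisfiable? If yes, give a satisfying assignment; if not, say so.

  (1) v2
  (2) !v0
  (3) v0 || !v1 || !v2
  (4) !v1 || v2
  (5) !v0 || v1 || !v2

v0 = False, v1 = False, v2 = True

Unit clause (v2) forces v2 = True.
Unit clause (!v0) forces v0 = False.
In (v0 || !v1 || !v2) only !v1 is left, so v1 = False.
Check each clause:
  (v2): v2 holds.
  (!v0): !v0 holds.
  (v0 || !v1 || !v2): !v1 holds.
  (!v1 || v2): !v1 holds.
  (!v0 || v1 || !v2): !v0 holds.
All clauses satisfied.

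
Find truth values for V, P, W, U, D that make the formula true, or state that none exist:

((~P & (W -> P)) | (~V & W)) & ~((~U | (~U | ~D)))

V = False, P = False, W = True, U = True, D = True

  (~P & (W -> P)) | (~V & W) = True
    ~P & (W -> P) = False
      ~P = True
      W -> P = False
    ~V & W = True
      ~V = True
  ~((~U | (~U | ~D))) = True
    ~U | (~U | ~D) = False
      ~U = False
      ~U | ~D = False
        ~U = False
        ~D = False
Both conjuncts True, so the formula holds.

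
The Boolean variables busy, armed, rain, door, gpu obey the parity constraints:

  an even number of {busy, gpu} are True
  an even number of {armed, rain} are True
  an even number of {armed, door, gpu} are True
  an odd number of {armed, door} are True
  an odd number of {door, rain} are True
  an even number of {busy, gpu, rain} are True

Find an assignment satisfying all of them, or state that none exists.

busy = True, armed = False, rain = False, door = True, gpu = True

{busy, gpu}: 2 true → even ✓
{armed, rain}: 0 true → even ✓
{armed, door, gpu}: 2 true → even ✓
{armed, door}: 1 true → odd ✓
{door, rain}: 1 true → odd ✓
{busy, gpu, rain}: 2 true → even ✓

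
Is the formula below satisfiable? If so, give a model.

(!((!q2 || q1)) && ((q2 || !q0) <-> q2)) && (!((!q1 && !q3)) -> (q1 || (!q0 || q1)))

q0=F; q1=F; q2=T; q3=T

  !((!q2 || q1)) && ((q2 || !q0) <-> q2) = True
    !((!q2 || q1)) = True
      !q2 || q1 = False
        !q2 = False
    (q2 || !q0) <-> q2 = True
      q2 || !q0 = True
        !q0 = True
  !((!q1 && !q3)) -> (q1 || (!q0 || q1)) = True
    !((!q1 && !q3)) = True
      !q1 && !q3 = False
        !q1 = True
        !q3 = False
    q1 || (!q0 || q1) = True
      !q0 || q1 = True
        !q0 = True
Both conjuncts True, so the formula holds.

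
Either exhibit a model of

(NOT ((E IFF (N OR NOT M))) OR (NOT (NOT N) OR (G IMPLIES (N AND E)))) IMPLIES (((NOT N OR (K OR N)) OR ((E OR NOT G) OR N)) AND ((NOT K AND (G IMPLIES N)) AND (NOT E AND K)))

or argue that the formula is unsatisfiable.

E: False, M: True, G: True, N: False, K: False

  (NOT ((E IFF (N OR NOT M))) OR (NOT (NOT N) OR (G IMPLIES (N AND E)))) IMPLIES (((NOT N OR (K OR N)) OR ((E OR NOT G) OR N)) AND ((NOT K AND (G IMPLIES N)) AND (NOT E AND K))) = True
    NOT ((E IFF (N OR NOT M))) OR (NOT (NOT N) OR (G IMPLIES (N AND E))) = False
      NOT ((E IFF (N OR NOT M))) = False
        E IFF (N OR NOT M) = True
          N OR NOT M = False
            NOT M = False
      NOT (NOT N) OR (G IMPLIES (N AND E)) = False
        NOT (NOT N) = False
          NOT N = True
        G IMPLIES (N AND E) = False
          N AND E = False
    ((NOT N OR (K OR N)) OR ((E OR NOT G) OR N)) AND ((NOT K AND (G IMPLIES N)) AND (NOT E AND K)) = False
      (NOT N OR (K OR N)) OR ((E OR NOT G) OR N) = True
        NOT N OR (K OR N) = True
          NOT N = True
          K OR N = False
        (E OR NOT G) OR N = False
          E OR NOT G = False
            NOT G = False
      (NOT K AND (G IMPLIES N)) AND (NOT E AND K) = False
        NOT K AND (G IMPLIES N) = False
          NOT K = True
          G IMPLIES N = False
        NOT E AND K = False
          NOT E = True
The formula evaluates to True.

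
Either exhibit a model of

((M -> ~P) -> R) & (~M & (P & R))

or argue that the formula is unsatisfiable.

M = False, R = True, P = True

  (M -> ~P) -> R = True
    M -> ~P = True
      ~P = False
  ~M & (P & R) = True
    ~M = True
    P & R = True
Both conjuncts True, so the formula holds.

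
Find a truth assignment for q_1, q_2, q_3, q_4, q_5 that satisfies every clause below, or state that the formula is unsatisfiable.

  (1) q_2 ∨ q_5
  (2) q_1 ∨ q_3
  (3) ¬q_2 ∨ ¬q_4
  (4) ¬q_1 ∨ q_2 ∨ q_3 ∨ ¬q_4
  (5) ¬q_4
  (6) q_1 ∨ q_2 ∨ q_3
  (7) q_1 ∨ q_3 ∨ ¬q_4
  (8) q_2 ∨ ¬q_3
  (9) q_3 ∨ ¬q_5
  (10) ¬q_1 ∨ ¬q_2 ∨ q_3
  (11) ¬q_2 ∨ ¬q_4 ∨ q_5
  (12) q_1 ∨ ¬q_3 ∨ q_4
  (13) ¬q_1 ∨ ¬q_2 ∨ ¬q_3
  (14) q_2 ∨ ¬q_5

Unsatisfiable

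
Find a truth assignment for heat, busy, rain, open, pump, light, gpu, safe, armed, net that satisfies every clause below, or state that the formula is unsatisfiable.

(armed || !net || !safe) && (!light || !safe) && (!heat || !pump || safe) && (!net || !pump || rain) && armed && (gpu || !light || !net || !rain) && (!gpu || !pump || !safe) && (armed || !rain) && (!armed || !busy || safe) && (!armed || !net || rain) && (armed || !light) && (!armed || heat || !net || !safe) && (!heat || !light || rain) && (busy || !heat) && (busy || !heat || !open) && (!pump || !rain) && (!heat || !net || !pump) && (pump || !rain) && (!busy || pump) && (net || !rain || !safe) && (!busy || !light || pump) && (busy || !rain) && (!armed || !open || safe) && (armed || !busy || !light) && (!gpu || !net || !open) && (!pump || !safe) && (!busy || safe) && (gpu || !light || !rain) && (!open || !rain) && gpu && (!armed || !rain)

Unit clause (armed) forces armed = True.
Unit clause (gpu) forces gpu = True.
In (!armed || !rain) only !rain is left, so rain = False.
In (!armed || !net || rain) only !net is left, so net = False.
Set heat = False.
Try busy = True:
  (!armed || !busy || safe) forces safe = True.
  (!light || !safe) forces light = False.
  (!gpu || !pump || !safe) forces pump = False.
  clause (!busy || pump) is falsified — backtrack.
So busy = False.
Set open = False.
Set pump = True.
  then (!gpu || !pump || !safe) forces safe = False.
Set light = True.
All clauses satisfied.

heat=F; busy=F; rain=F; open=F; pump=T; light=T; gpu=T; safe=F; armed=T; net=F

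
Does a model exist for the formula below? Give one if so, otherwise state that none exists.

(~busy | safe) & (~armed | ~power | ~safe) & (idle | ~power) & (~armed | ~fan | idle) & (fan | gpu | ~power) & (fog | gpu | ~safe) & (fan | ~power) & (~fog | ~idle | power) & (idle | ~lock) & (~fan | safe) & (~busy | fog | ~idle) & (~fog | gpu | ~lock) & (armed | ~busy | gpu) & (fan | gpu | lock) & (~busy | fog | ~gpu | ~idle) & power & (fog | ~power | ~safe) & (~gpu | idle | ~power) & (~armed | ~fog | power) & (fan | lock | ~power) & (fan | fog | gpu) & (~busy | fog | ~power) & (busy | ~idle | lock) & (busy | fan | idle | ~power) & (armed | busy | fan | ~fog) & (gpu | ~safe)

Unit clause (power) forces power = True.
In (idle | ~power) only idle is left, so idle = True.
In (fan | ~power) only fan is left, so fan = True.
In (~fan | safe) only safe is left, so safe = True.
In (fog | ~power | ~safe) only fog is left, so fog = True.
In (gpu | ~safe) only gpu is left, so gpu = True.
In (~armed | ~power | ~safe) only ~armed is left, so armed = False.
Set lock = False.
  then (busy | ~idle | lock) forces busy = True.
All clauses satisfied.

lock=F, fog=T, idle=T, fan=T, gpu=T, busy=T, power=T, safe=T, armed=F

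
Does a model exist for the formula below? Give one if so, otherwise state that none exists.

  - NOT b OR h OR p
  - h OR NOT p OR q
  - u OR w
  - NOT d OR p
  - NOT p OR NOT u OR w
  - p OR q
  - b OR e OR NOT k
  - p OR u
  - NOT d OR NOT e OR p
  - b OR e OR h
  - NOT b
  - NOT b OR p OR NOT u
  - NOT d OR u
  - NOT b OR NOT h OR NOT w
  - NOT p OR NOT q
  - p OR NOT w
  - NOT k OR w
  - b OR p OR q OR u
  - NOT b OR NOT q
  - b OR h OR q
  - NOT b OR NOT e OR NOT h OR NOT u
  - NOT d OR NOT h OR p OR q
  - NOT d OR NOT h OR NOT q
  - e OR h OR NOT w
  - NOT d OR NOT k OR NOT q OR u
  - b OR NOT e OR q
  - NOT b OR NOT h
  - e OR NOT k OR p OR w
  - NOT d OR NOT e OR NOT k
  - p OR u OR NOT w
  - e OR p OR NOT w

u: True; w: False; d: False; b: False; h: True; k: False; e: False; q: True; p: False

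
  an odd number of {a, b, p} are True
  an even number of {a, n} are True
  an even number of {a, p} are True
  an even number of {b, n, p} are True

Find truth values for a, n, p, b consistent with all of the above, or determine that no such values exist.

Adding constraints 1, 2, 4 mod 2: every variable appears an even number of times on the left, so the left side is 0.
But the right sides sum to 1 (mod 2). 0 ≠ 1 — the system is inconsistent.

Unsatisfiable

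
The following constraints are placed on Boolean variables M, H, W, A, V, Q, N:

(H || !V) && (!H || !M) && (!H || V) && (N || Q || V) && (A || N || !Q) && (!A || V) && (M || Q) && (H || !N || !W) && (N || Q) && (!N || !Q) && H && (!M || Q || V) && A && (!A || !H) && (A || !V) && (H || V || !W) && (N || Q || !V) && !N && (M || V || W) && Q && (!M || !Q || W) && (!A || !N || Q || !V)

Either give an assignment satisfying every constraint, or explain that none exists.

The formula is unsatisfiable.

Case A = True:
  (!A || V) forces V = True.
  (H || !V) forces H = True.
  Clause (!A || !H) is falsified — contradiction.
Case A = False:
  Clause (A) is falsified — contradiction.
Both cases fail, so the formula is unsatisfiable.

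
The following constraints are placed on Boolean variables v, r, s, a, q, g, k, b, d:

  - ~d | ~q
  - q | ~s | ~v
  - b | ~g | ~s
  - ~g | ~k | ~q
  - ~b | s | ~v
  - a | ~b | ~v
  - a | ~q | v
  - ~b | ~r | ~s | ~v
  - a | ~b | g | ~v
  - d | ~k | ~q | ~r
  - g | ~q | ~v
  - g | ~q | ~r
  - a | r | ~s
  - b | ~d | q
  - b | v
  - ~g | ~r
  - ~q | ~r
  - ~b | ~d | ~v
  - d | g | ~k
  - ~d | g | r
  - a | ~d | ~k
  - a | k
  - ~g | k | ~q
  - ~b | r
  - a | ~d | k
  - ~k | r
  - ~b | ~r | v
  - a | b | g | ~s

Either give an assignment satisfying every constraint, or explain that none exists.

Try v = False:
  (b | v) forces b = True.
  (~b | r) forces r = True.
  clause (~b | ~r | v) is falsified — backtrack.
So v = True.
Set r = False.
  then (~b | r) forces b = False.
  then (~k | r) forces k = False.
  then (a | k) forces a = True.
Set s = False.
Set q = False.
  then (b | ~d | q) forces d = False.
Set g = False.
All clauses satisfied.

v = True, r = False, s = False, a = True, q = False, g = False, k = False, b = False, d = False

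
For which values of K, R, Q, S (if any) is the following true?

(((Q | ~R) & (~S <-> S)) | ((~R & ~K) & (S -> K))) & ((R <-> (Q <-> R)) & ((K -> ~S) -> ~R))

K = False, R = False, Q = True, S = False

  ((Q | ~R) & (~S <-> S)) | ((~R & ~K) & (S -> K)) = True
    (Q | ~R) & (~S <-> S) = False
      Q | ~R = True
        ~R = True
      ~S <-> S = False
        ~S = True
    (~R & ~K) & (S -> K) = True
      ~R & ~K = True
        ~R = True
        ~K = True
      S -> K = True
  (R <-> (Q <-> R)) & ((K -> ~S) -> ~R) = True
    R <-> (Q <-> R) = True
      Q <-> R = False
    (K -> ~S) -> ~R = True
      K -> ~S = True
        ~S = True
      ~R = True
Both conjuncts True, so the formula holds.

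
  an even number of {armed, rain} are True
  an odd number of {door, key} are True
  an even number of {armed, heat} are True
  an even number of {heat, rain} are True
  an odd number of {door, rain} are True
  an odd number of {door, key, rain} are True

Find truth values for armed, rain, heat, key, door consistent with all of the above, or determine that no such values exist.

armed: False, rain: False, heat: False, key: False, door: True

{armed, rain}: 0 true → even ✓
{door, key}: 1 true → odd ✓
{armed, heat}: 0 true → even ✓
{heat, rain}: 0 true → even ✓
{door, rain}: 1 true → odd ✓
{door, key, rain}: 1 true → odd ✓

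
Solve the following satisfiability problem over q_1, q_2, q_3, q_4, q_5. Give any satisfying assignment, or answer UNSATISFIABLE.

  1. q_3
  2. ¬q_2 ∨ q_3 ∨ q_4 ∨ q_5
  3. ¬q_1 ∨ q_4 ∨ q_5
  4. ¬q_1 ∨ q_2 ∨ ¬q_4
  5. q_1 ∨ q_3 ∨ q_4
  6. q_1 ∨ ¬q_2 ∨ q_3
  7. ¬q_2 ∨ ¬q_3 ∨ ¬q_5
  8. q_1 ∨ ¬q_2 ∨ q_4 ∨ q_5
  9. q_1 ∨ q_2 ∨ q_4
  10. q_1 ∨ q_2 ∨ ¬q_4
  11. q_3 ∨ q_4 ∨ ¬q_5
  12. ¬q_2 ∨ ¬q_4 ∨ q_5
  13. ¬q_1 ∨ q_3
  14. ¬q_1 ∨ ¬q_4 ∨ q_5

q_1 = True; q_2 = False; q_3 = True; q_4 = False; q_5 = True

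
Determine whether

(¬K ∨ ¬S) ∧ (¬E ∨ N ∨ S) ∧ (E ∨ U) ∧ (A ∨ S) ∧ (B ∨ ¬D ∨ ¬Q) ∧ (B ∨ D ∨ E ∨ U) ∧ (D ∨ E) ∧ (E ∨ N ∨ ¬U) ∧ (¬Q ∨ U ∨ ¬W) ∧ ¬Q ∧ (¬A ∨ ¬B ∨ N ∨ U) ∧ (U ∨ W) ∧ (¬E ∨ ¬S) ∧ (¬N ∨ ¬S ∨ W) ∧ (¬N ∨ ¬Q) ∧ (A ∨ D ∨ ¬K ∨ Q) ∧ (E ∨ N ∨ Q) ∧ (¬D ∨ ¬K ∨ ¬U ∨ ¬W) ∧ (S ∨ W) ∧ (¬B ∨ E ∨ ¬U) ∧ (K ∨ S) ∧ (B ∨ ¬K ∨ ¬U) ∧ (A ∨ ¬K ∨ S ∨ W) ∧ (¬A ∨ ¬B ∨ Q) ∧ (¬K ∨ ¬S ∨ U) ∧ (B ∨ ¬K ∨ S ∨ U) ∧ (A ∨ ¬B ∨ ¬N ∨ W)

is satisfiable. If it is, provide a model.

Q=F, U=T, E=F, D=T, B=F, K=F, W=T, N=T, A=T, S=T

Unit clause (¬Q) forces Q = False.
Set U = True.
Set E = False.
  then (D ∨ E) forces D = True.
  then (E ∨ N ∨ ¬U) forces N = True.
  then (¬B ∨ E ∨ ¬U) forces B = False.
  then (B ∨ ¬K ∨ ¬U) forces K = False.
  then (K ∨ S) forces S = True.
  then (¬N ∨ ¬S ∨ W) forces W = True.
Set A = True.
All clauses satisfied.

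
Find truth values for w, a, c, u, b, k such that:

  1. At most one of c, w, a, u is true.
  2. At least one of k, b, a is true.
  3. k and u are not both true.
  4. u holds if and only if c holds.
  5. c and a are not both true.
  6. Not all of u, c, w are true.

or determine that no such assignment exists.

w: False, a: False, c: False, u: False, b: True, k: False

  (1) {c, w, a, u}: 0 true — at most one ✓
  (2) {k, b, a}: 1 true — at least one ✓
  (3) k=F, u=F — not both ✓
  (4) u=F, c=F — same ✓
  (5) c=F, a=F — not both ✓
  (6) {u, c, w}: 0/3 true — not all ✓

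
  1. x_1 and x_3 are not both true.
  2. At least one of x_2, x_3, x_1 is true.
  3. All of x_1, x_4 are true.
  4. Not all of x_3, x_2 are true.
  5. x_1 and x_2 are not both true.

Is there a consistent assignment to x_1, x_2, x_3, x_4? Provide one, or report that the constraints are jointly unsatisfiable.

x_1 = True; x_2 = False; x_3 = False; x_4 = True

  (1) x_1=T, x_3=F — not both ✓
  (2) {x_2, x_3, x_1}: 1 true — at least one ✓
  (3) {x_1, x_4}: all 2 true ✓
  (4) {x_3, x_2}: 0/2 true — not all ✓
  (5) x_1=T, x_2=F — not both ✓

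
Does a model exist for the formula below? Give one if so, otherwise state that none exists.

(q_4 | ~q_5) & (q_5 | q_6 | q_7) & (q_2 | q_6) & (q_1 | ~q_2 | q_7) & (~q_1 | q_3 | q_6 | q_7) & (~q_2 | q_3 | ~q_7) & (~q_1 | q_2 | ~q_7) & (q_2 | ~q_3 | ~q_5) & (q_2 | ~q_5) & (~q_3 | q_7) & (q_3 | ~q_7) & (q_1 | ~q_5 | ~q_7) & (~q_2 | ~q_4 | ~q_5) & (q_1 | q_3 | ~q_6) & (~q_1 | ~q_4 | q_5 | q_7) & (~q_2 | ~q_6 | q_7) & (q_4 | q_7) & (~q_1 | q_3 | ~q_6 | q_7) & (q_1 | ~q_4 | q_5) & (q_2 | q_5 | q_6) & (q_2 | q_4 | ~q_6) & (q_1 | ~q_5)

Set q_1 = True.
Try q_2 = False:
  (q_2 | q_6) forces q_6 = True.
  (~q_1 | q_2 | ~q_7) forces q_7 = False.
  (q_2 | ~q_5) forces q_5 = False.
  (~q_3 | q_7) forces q_3 = False.
  clause (~q_1 | q_3 | ~q_6 | q_7) is falsified — backtrack.
So q_2 = True.
Set q_3 = True.
  then (~q_3 | q_7) forces q_7 = True.
Set q_4 = True.
  then (~q_2 | ~q_4 | ~q_5) forces q_5 = False.
Set q_6 = False.
All clauses satisfied.

q_1=T; q_2=T; q_3=T; q_4=T; q_5=F; q_6=F; q_7=T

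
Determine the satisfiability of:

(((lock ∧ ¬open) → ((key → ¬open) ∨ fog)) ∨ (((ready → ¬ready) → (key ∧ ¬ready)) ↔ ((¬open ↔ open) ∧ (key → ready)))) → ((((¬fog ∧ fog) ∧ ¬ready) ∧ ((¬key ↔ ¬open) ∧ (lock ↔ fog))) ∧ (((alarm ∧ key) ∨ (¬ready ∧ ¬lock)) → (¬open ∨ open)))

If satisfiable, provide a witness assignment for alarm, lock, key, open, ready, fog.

UNSATISFIABLE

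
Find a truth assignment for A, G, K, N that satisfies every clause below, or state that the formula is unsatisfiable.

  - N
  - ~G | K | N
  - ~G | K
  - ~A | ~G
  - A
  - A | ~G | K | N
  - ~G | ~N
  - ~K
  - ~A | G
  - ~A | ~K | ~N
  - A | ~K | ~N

The formula is unsatisfiable.

Case A = True:
  (N) forces N = True.
  (~A | ~G) forces G = False.
  Clause (~A | G) is falsified — contradiction.
Case A = False:
  Clause (A) is falsified — contradiction.
Both cases fail, so the formula is unsatisfiable.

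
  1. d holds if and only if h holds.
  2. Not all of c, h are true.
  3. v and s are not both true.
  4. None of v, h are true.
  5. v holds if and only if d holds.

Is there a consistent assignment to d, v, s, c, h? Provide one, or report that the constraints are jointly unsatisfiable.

d: False, v: False, s: True, c: False, h: False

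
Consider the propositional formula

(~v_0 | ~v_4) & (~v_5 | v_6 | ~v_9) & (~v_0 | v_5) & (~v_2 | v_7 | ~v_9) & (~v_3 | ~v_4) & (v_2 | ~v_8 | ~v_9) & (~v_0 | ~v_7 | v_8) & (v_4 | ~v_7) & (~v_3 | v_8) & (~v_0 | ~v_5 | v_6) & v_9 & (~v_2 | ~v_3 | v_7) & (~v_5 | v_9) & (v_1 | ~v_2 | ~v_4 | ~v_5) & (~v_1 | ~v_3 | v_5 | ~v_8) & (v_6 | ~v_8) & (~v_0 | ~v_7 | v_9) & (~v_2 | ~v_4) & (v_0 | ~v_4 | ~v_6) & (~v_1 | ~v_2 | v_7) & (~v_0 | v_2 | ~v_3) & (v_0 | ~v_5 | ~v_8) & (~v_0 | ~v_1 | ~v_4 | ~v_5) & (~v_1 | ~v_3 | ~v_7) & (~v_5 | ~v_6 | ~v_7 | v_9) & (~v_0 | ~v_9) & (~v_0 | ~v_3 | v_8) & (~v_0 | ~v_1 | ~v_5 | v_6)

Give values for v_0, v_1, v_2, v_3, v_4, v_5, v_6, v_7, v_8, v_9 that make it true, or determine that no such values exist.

v_0 = False, v_1 = False, v_2 = False, v_3 = False, v_4 = False, v_5 = False, v_6 = False, v_7 = False, v_8 = False, v_9 = True

Unit clause (v_9) forces v_9 = True.
In (~v_0 | ~v_9) only ~v_0 is left, so v_0 = False.
Set v_1 = False.
Set v_2 = False.
  then (v_2 | ~v_8 | ~v_9) forces v_8 = False.
  then (~v_3 | v_8) forces v_3 = False.
Set v_4 = False.
  then (v_4 | ~v_7) forces v_7 = False.
Set v_5 = False.
Set v_6 = False.
All clauses satisfied.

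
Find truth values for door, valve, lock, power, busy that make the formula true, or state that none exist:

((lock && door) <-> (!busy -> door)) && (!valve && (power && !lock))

door=F; valve=F; lock=F; power=T; busy=F

  (lock && door) <-> (!busy -> door) = True
    lock && door = False
    !busy -> door = False
      !busy = True
  !valve && (power && !lock) = True
    !valve = True
    power && !lock = True
      !lock = True
Both conjuncts True, so the formula holds.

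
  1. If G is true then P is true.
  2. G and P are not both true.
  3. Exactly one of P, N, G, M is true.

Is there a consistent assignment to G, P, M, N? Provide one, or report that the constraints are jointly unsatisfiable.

G = False, P = False, M = True, N = False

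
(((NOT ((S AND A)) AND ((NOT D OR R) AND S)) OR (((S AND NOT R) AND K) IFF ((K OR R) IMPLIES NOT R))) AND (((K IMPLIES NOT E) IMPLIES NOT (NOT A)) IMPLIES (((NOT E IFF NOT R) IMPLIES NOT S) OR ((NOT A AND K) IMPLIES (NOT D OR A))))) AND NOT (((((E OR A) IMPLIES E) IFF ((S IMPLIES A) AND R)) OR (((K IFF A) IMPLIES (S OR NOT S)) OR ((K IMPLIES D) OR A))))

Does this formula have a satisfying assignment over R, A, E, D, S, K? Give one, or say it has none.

No satisfying assignment exists.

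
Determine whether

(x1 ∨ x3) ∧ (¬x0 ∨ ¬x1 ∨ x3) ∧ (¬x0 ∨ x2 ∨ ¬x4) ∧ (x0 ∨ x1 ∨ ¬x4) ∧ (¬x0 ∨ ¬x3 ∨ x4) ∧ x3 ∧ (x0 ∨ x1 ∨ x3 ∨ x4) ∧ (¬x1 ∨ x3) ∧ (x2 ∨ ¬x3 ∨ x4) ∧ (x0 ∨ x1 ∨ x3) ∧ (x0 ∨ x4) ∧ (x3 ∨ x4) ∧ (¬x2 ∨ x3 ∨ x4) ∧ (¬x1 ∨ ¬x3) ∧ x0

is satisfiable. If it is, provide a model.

x0=T, x1=F, x2=T, x3=T, x4=T

Unit clause (x3) forces x3 = True.
In (¬x1 ∨ ¬x3) only ¬x1 is left, so x1 = False.
Unit clause (x0) forces x0 = True.
In (¬x0 ∨ ¬x3 ∨ x4) only x4 is left, so x4 = True.
In (¬x0 ∨ x2 ∨ ¬x4) only x2 is left, so x2 = True.
All clauses satisfied.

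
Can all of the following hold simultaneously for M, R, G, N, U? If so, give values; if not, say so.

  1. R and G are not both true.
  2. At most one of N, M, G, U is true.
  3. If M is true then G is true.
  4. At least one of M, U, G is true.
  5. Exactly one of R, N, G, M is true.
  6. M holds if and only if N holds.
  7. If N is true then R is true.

M = False, R = False, G = True, N = False, U = False

  (1) R=F, G=T — not both ✓
  (2) {N, M, G, U}: 1 true — at most one ✓
  (3) M=F ⇒ G: vacuous ✓
  (4) {M, U, G}: 1 true — at least one ✓
  (5) {R, N, G, M}: 1 true — exactly one ✓
  (6) M=F, N=F — same ✓
  (7) N=F ⇒ R: vacuous ✓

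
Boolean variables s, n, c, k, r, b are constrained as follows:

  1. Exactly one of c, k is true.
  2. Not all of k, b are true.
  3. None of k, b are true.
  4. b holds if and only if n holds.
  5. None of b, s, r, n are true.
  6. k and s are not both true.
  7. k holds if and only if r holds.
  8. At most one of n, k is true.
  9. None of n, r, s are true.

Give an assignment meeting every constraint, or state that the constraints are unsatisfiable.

s = False, n = False, c = True, k = False, r = False, b = False

  (1) {c, k}: 1 true — exactly one ✓
  (2) {k, b}: 0/2 true — not all ✓
  (3) {k, b}: 0 true — none ✓
  (4) b=F, n=F — same ✓
  (5) {b, s, r, n}: 0 true — none ✓
  (6) k=F, s=F — not both ✓
  (7) k=F, r=F — same ✓
  (8) {n, k}: 0 true — at most one ✓
  (9) {n, r, s}: 0 true — none ✓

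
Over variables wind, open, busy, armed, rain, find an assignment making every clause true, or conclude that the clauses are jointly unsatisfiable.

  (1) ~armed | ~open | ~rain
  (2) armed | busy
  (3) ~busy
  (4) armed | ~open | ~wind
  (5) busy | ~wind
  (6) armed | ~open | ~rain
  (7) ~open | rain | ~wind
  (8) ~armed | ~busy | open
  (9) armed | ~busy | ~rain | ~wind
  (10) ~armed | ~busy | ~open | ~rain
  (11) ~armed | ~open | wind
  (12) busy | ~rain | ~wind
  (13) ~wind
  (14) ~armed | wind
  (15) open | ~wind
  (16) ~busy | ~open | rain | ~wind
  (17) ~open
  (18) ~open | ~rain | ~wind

Case wind = True:
  Clause (~wind) is falsified — contradiction.
Case wind = False:
  (~busy) forces busy = False.
  (armed | busy) forces armed = True.
  Clause (~armed | wind) is falsified — contradiction.
Both cases fail, so the formula is unsatisfiable.

Unsatisfiable — no assignment works.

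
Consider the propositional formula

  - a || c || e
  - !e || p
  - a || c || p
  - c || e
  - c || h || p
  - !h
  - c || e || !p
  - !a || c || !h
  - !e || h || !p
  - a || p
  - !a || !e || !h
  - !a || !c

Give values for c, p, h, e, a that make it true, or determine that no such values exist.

c: True, p: True, h: False, e: False, a: False

Unit clause (!h) forces h = False.
Try c = False:
  (c || e) forces e = True.
  (!e || p) forces p = True.
  clause (!e || h || !p) is falsified — backtrack.
So c = True.
  then (!a || !c) forces a = False.
  then (a || p) forces p = True.
  then (!e || h || !p) forces e = False.
All clauses satisfied.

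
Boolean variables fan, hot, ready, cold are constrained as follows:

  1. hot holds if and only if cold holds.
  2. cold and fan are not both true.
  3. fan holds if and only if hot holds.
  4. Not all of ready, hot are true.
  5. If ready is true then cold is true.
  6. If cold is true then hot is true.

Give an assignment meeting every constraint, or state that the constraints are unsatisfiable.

fan=F, hot=F, ready=F, cold=F

  (1) hot=F, cold=F — same ✓
  (2) cold=F, fan=F — not both ✓
  (3) fan=F, hot=F — same ✓
  (4) {ready, hot}: 0/2 true — not all ✓
  (5) ready=F ⇒ cold: vacuous ✓
  (6) cold=F ⇒ hot: vacuous ✓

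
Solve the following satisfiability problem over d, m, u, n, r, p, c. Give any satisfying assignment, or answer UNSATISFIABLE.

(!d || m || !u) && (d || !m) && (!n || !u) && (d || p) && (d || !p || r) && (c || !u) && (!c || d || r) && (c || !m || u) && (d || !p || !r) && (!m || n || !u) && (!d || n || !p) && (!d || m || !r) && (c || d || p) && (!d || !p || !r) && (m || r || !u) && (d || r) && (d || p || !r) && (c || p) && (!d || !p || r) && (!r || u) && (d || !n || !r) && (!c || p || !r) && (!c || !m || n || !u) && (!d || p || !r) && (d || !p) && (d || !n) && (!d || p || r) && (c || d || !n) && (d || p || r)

The formula is unsatisfiable.

Case p = True:
  (d || !p) forces d = True.
  (!d || n || !p) forces n = True.
  (!n || !u) forces u = False.
  (!d || !p || !r) forces r = False.
  Clause (!d || !p || r) is falsified — contradiction.
Case p = False:
  (d || p) forces d = True.
  (c || p) forces c = True.
  (!c || p || !r) forces r = False.
  Clause (!d || p || r) is falsified — contradiction.
Both cases fail, so the formula is unsatisfiable.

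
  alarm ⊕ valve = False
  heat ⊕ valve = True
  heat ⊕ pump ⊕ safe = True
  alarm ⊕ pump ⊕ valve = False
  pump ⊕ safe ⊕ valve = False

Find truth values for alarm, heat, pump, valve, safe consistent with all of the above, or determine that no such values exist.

alarm = False; heat = True; pump = False; valve = False; safe = False

alarm ⊕ valve = F ⊕ F = False ✓
heat ⊕ valve = T ⊕ F = True ✓
heat ⊕ pump ⊕ safe = T ⊕ F ⊕ F = True ✓
alarm ⊕ pump ⊕ valve = F ⊕ F ⊕ F = False ✓
pump ⊕ safe ⊕ valve = F ⊕ F ⊕ F = False ✓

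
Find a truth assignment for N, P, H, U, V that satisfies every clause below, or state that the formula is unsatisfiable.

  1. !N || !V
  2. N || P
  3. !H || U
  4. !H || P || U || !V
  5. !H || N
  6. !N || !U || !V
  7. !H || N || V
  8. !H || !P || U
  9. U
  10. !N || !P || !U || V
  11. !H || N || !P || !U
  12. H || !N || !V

Unit clause (U) forces U = True.
Set N = True.
  then (!N || !V) forces V = False.
  then (!N || !P || !U || V) forces P = False.
Set H = True.
All clauses satisfied.

N = True; P = False; H = True; U = True; V = False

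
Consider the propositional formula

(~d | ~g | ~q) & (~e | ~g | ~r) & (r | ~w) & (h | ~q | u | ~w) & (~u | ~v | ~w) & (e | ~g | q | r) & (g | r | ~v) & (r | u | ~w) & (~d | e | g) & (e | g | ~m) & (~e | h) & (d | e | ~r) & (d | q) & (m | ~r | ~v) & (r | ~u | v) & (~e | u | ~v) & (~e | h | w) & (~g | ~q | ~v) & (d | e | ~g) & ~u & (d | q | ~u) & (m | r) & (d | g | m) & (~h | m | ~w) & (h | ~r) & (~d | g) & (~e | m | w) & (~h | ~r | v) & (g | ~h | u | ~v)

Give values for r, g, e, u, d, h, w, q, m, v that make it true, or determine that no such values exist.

r = False; g = False; e = True; u = False; d = False; h = True; w = False; q = True; m = True; v = False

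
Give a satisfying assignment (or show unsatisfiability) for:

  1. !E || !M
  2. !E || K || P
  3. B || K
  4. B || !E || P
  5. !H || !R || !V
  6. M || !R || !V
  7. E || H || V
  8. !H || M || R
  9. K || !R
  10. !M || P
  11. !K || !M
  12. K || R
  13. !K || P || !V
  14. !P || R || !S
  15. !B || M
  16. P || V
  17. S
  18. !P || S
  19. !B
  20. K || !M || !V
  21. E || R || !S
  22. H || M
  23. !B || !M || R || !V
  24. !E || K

V: False; R: True; H: True; S: True; M: False; B: False; K: True; E: True; P: True

Unit clause (S) forces S = True.
Unit clause (!B) forces B = False.
In (B || K) only K is left, so K = True.
In (!K || !M) only !M is left, so M = False.
In (H || M) only H is left, so H = True.
In (!H || M || R) only R is left, so R = True.
In (!H || !R || !V) only !V is left, so V = False.
In (P || V) only P is left, so P = True.
Set E = True.
All clauses satisfied.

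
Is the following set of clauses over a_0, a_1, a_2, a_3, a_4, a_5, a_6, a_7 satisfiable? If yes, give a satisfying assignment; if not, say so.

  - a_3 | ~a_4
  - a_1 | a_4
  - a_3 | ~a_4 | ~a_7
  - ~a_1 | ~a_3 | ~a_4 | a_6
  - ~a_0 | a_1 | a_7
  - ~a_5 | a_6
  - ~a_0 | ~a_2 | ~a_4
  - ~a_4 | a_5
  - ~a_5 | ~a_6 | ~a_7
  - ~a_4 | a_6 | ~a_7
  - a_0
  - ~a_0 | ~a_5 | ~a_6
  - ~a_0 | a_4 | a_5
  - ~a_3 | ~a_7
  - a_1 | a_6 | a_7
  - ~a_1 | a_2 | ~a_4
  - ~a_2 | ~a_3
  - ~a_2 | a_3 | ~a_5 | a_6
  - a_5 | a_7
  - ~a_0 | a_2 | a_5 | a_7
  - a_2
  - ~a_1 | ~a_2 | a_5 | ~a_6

Case a_0 = True:
  (a_2) forces a_2 = True.
  (~a_0 | ~a_2 | ~a_4) forces a_4 = False.
  (a_1 | a_4) forces a_1 = True.
  (~a_0 | a_4 | a_5) forces a_5 = True.
  (~a_5 | a_6) forces a_6 = True.
  Clause (~a_0 | ~a_5 | ~a_6) is falsified — contradiction.
Case a_0 = False:
  Clause (a_0) is falsified — contradiction.
Both cases fail, so the formula is unsatisfiable.

No satisfying assignment exists.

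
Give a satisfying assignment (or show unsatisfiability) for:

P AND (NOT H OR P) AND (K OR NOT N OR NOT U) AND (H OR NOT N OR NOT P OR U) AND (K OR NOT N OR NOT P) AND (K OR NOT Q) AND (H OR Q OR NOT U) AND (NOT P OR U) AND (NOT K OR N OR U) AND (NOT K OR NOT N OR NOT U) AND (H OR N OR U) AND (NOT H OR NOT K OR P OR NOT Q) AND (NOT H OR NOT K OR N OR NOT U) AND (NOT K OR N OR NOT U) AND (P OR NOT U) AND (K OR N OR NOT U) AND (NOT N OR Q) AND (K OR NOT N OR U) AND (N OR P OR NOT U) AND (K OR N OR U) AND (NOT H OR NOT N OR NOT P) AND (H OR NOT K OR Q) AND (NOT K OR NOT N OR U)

Case N = True:
  (P) forces P = True.
  (K OR NOT N OR NOT P) forces K = True.
  (NOT P OR U) forces U = True.
  Clause (NOT K OR NOT N OR NOT U) is falsified — contradiction.
Case N = False:
  (P) forces P = True.
  (NOT P OR U) forces U = True.
  (NOT K OR N OR NOT U) forces K = False.
  Clause (K OR N OR NOT U) is falsified — contradiction.
Both cases fail, so the formula is unsatisfiable.

No satisfying assignment exists.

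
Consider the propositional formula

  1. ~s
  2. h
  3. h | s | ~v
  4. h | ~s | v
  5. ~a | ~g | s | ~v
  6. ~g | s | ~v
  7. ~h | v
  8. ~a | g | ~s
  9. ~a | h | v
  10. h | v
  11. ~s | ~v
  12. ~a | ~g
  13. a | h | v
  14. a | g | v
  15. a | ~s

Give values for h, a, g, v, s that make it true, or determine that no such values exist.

Unit clause (~s) forces s = False.
Unit clause (h) forces h = True.
In (~h | v) only v is left, so v = True.
In (~g | s | ~v) only ~g is left, so g = False.
Set a = False.
All clauses satisfied.

h = True, a = False, g = False, v = True, s = False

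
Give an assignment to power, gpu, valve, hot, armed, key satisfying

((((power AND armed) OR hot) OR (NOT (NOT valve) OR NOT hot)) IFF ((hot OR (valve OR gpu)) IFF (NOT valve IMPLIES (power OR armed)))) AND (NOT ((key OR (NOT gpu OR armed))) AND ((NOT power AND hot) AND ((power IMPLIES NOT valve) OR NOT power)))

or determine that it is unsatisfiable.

power = False, gpu = True, valve = True, hot = True, armed = False, key = False

  (((power AND armed) OR hot) OR (NOT (NOT valve) OR NOT hot)) IFF ((hot OR (valve OR gpu)) IFF (NOT valve IMPLIES (power OR armed))) = True
    ((power AND armed) OR hot) OR (NOT (NOT valve) OR NOT hot) = True
      (power AND armed) OR hot = True
        power AND armed = False
      NOT (NOT valve) OR NOT hot = True
        NOT (NOT valve) = True
          NOT valve = False
        NOT hot = False
    (hot OR (valve OR gpu)) IFF (NOT valve IMPLIES (power OR armed)) = True
      hot OR (valve OR gpu) = True
        valve OR gpu = True
      NOT valve IMPLIES (power OR armed) = True
        NOT valve = False
        power OR armed = False
  NOT ((key OR (NOT gpu OR armed))) AND ((NOT power AND hot) AND ((power IMPLIES NOT valve) OR NOT power)) = True
    NOT ((key OR (NOT gpu OR armed))) = True
      key OR (NOT gpu OR armed) = False
        NOT gpu OR armed = False
          NOT gpu = False
    (NOT power AND hot) AND ((power IMPLIES NOT valve) OR NOT power) = True
      NOT power AND hot = True
        NOT power = True
      (power IMPLIES NOT valve) OR NOT power = True
        power IMPLIES NOT valve = True
          NOT valve = False
        NOT power = True
Both conjuncts True, so the formula holds.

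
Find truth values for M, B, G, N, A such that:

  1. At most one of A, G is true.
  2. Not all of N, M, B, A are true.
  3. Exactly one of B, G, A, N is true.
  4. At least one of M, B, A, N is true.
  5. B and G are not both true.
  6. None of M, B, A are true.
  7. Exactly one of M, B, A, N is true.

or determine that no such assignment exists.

M = False, B = False, G = False, N = True, A = False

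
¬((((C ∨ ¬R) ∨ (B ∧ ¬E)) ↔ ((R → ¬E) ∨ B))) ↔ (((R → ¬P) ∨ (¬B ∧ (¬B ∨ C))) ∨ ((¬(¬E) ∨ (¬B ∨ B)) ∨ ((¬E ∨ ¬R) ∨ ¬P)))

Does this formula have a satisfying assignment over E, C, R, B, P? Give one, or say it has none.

E: False; C: False; R: True; B: False; P: True

  ¬((((C ∨ ¬R) ∨ (B ∧ ¬E)) ↔ ((R → ¬E) ∨ B))) ↔ (((R → ¬P) ∨ (¬B ∧ (¬B ∨ C))) ∨ ((¬(¬E) ∨ (¬B ∨ B)) ∨ ((¬E ∨ ¬R) ∨ ¬P))) = True
    ¬((((C ∨ ¬R) ∨ (B ∧ ¬E)) ↔ ((R → ¬E) ∨ B))) = True
      ((C ∨ ¬R) ∨ (B ∧ ¬E)) ↔ ((R → ¬E) ∨ B) = False
        (C ∨ ¬R) ∨ (B ∧ ¬E) = False
          C ∨ ¬R = False
            ¬R = False
          B ∧ ¬E = False
            ¬E = True
        (R → ¬E) ∨ B = True
          R → ¬E = True
            ¬E = True
    ((R → ¬P) ∨ (¬B ∧ (¬B ∨ C))) ∨ ((¬(¬E) ∨ (¬B ∨ B)) ∨ ((¬E ∨ ¬R) ∨ ¬P)) = True
      (R → ¬P) ∨ (¬B ∧ (¬B ∨ C)) = True
        R → ¬P = False
          ¬P = False
        ¬B ∧ (¬B ∨ C) = True
          ¬B = True
          ¬B ∨ C = True
            ¬B = True
      (¬(¬E) ∨ (¬B ∨ B)) ∨ ((¬E ∨ ¬R) ∨ ¬P) = True
        ¬(¬E) ∨ (¬B ∨ B) = True
          ¬(¬E) = False
            ¬E = True
          ¬B ∨ B = True
            ¬B = True
        (¬E ∨ ¬R) ∨ ¬P = True
          ¬E ∨ ¬R = True
            ¬E = True
            ¬R = False
          ¬P = False
The formula evaluates to True.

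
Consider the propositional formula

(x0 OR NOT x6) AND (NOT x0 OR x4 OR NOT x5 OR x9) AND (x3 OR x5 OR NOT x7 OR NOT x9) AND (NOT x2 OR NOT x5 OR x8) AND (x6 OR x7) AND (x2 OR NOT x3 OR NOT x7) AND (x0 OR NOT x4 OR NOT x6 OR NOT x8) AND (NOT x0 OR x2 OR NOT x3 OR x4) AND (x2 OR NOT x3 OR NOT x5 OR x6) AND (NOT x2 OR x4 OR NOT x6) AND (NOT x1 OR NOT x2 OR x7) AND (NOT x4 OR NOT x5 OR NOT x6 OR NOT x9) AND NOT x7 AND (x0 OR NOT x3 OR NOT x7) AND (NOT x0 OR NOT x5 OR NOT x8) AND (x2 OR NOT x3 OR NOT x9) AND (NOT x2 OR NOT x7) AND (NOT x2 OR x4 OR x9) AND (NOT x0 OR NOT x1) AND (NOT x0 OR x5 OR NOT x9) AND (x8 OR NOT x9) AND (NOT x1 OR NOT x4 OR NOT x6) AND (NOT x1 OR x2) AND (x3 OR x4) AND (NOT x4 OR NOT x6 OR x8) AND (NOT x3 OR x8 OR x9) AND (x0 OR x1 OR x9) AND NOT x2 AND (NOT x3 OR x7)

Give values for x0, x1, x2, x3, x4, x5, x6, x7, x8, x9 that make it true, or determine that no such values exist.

x0: True, x1: False, x2: False, x3: False, x4: True, x5: False, x6: True, x7: False, x8: True, x9: False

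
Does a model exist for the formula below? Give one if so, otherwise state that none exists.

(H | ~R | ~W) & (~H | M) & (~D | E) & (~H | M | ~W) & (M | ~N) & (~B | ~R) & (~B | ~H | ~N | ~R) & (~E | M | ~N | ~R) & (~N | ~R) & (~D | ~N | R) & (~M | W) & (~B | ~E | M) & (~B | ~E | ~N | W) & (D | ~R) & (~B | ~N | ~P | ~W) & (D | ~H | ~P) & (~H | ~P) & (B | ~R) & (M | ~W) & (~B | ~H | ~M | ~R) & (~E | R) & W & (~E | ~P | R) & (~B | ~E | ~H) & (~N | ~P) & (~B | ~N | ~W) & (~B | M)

Unit clause (W) forces W = True.
In (M | ~W) only M is left, so M = True.
Set H = False.
  then (H | ~R | ~W) forces R = False.
  then (~E | R) forces E = False.
  then (~D | E) forces D = False.
Set N = False.
Set P = True.
Set B = True.
All clauses satisfied.

H=F; D=F; N=F; P=T; W=T; M=T; R=F; E=F; B=T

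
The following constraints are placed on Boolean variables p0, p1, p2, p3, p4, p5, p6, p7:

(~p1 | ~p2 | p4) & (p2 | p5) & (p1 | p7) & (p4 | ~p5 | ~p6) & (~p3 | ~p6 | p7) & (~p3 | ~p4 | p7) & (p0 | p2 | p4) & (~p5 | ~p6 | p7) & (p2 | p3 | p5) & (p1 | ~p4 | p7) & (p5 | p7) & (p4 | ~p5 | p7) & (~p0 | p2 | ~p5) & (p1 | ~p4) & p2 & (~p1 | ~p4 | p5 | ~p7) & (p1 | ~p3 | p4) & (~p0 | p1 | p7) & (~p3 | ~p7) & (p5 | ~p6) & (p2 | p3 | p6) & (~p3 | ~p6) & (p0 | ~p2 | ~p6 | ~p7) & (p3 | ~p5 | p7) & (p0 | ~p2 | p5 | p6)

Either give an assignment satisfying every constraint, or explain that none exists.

Unit clause (p2) forces p2 = True.
Set p0 = False.
Set p1 = True.
  then (~p1 | ~p2 | p4) forces p4 = True.
Try p3 = True:
  (~p3 | ~p4 | p7) forces p7 = True.
  clause (~p3 | ~p7) is falsified — backtrack.
So p3 = False.
Set p5 = True.
  then (p3 | ~p5 | p7) forces p7 = True.
  then (p0 | ~p2 | ~p6 | ~p7) forces p6 = False.
All clauses satisfied.

p0 = False, p1 = True, p2 = True, p3 = False, p4 = True, p5 = True, p6 = False, p7 = True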